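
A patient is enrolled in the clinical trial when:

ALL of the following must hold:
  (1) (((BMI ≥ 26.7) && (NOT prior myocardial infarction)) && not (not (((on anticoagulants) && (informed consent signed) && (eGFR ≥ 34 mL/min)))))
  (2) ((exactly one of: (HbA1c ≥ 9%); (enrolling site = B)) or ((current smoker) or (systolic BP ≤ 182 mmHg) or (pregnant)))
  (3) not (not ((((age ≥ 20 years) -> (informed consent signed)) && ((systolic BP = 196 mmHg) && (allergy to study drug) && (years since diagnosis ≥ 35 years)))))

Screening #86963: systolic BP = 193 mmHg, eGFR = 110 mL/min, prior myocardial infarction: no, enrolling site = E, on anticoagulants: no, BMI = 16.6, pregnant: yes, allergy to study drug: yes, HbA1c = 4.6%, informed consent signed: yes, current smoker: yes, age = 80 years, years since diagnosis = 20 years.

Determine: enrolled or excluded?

Excluded

Atomic conditions:
  BMI ≥ 26.7: 16.6 ≥ 26.7 is false
  NOT prior myocardial infarction: no → true
  on anticoagulants: no → false
  informed consent signed: yes → true
  eGFR ≥ 34 mL/min: 110 ≥ 34 is true
  HbA1c ≥ 9%: 4.6 ≥ 9 is false
  enrolling site = B: E == B is false
  current smoker: yes → true
  systolic BP ≤ 182 mmHg: 193 ≤ 182 is false
  pregnant: yes → true
  age ≥ 20 years: 80 ≥ 20 is true
  systolic BP = 196 mmHg: 193 == 196 is false
  allergy to study drug: yes → true
  years since diagnosis ≥ 35 years: 20 ≥ 35 is false
Combine:
[1.1] false AND true = false
[1.2.1.1] false AND true AND true = false
[1.2.1] NOT false = true
[1.2] NOT true = false
[1] false AND false = false
[2.1] exactly-one(false, false) = false
[2.2] true OR false OR true = true
[2] false OR true = true
[3.1.1.1] true → true = true
[3.1.1.2] false AND true AND false = false
[3.1.1] true AND false = false
[3.1] NOT false = true
[3] NOT true = false
[root] false AND true AND false = false
Overall: false → excluded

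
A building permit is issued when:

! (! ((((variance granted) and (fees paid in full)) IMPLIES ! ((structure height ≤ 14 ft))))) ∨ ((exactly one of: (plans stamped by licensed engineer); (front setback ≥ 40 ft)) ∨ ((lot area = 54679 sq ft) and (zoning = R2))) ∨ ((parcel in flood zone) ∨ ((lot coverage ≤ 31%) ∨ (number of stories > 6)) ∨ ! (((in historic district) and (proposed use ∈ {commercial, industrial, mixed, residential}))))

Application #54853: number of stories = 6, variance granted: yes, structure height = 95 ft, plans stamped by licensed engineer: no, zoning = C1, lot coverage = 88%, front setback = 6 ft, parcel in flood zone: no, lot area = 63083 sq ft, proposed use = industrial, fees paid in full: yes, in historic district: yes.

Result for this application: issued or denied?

Atomic conditions:
  variance granted: yes → true
  fees paid in full: yes → true
  structure height ≤ 14 ft: 95 ≤ 14 is false
  plans stamped by licensed engineer: no → false
  front setback ≥ 40 ft: 6 ≥ 40 is false
  lot area = 54679 sq ft: 63083 == 54679 is false
  zoning = R2: C1 == R2 is false
  parcel in flood zone: no → false
  lot coverage ≤ 31%: 88 ≤ 31 is false
  number of stories > 6: 6 > 6 is false
  in historic district: yes → true
  proposed use ∈ {commercial, industrial, mixed, residential}: industrial is in the set → true
Combine:
[1.1.1.1] true AND true = true
[1.1.1.2] NOT false = true
[1.1.1] true → true = true
[1.1] NOT true = false
[1] NOT false = true
[2.1] exactly-one(false, false) = false
[2.2] false AND false = false
[2] false OR false = false
[3.2] false OR false = false
[3.3.1] true AND true = true
[3.3] NOT true = false
[3] false OR false OR false = false
[root] true OR false OR false = true
Overall: true → issued

Issued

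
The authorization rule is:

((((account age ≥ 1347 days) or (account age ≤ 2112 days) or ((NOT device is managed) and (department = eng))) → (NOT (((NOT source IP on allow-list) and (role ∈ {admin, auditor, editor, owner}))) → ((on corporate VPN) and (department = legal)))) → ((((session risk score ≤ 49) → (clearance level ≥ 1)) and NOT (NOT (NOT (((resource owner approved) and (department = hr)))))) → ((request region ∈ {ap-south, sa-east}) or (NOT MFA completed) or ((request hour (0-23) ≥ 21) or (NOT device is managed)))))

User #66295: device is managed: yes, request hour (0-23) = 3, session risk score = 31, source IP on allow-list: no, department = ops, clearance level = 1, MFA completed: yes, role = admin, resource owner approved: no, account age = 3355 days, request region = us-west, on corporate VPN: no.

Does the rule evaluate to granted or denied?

Atomic conditions:
  account age ≥ 1347 days: 3355 ≥ 1347 is true
  account age ≤ 2112 days: 3355 ≤ 2112 is false
  NOT device is managed: yes → false
  department = eng: ops == eng is false
  NOT source IP on allow-list: no → true
  role ∈ {admin, auditor, editor, owner}: admin is in the set → true
  on corporate VPN: no → false
  department = legal: ops == legal is false
  session risk score ≤ 49: 31 ≤ 49 is true
  clearance level ≥ 1: 1 ≥ 1 is true
  resource owner approved: no → false
  department = hr: ops == hr is false
  request region ∈ {ap-south, sa-east}: us-west is not in the set → false
  NOT MFA completed: yes → false
  request hour (0-23) ≥ 21: 3 ≥ 21 is false
Combine:
[1.1.3] false AND false = false
[1.1] true OR false OR false = true
[1.2.1.1] true AND true = true
[1.2.1] NOT true = false
[1.2.2] false AND false = false
[1.2] false → false (antecedent false ⇒ implication holds) = true
[1] true → true = true
[2.1.1] true → true = true
[2.1.2.1.1.1] false AND false = false
[2.1.2.1.1] NOT false = true
[2.1.2.1] NOT true = false
[2.1.2] NOT false = true
[2.1] true AND true = true
[2.2.3] false OR false = false
[2.2] false OR false OR false = false
[2] true → false = false
[root] true → false = false
Overall: false → denied

Denied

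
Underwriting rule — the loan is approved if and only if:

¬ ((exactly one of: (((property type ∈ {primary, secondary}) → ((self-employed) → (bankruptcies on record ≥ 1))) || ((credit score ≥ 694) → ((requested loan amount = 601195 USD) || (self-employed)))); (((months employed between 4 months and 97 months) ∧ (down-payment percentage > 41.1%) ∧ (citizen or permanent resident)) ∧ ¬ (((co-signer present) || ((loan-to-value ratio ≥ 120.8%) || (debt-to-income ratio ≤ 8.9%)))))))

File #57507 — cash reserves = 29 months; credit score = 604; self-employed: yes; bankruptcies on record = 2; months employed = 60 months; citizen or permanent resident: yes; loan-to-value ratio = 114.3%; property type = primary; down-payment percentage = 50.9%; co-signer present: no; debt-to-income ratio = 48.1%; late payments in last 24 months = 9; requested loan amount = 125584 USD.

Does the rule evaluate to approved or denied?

Atomic conditions:
  property type ∈ {primary, secondary}: primary is in the set → true
  self-employed: yes → true
  bankruptcies on record ≥ 1: 2 ≥ 1 is true
  credit score ≥ 694: 604 ≥ 694 is false
  requested loan amount = 601195 USD: 125584 == 601195 is false
  months employed between 4 months and 97 months: 60 in [4, 97] is true
  down-payment percentage > 41.1%: 50.9 > 41.1 is true
  citizen or permanent resident: yes → true
  co-signer present: no → false
  loan-to-value ratio ≥ 120.8%: 114.3 ≥ 120.8 is false
  debt-to-income ratio ≤ 8.9%: 48.1 ≤ 8.9 is false
Combine:
[1.1.1.2] true → true = true
[1.1.1] true → true = true
[1.1.2.2] false OR true = true
[1.1.2] false → true (antecedent false ⇒ implication holds) = true
[1.1] true OR true = true
[1.2.1] true AND true AND true = true
[1.2.2.1.2] false OR false = false
[1.2.2.1] false OR false = false
[1.2.2] NOT false = true
[1.2] true AND true = true
[1] exactly-one(true, true) = false
[root] NOT false = true
Overall: true → approved

Approved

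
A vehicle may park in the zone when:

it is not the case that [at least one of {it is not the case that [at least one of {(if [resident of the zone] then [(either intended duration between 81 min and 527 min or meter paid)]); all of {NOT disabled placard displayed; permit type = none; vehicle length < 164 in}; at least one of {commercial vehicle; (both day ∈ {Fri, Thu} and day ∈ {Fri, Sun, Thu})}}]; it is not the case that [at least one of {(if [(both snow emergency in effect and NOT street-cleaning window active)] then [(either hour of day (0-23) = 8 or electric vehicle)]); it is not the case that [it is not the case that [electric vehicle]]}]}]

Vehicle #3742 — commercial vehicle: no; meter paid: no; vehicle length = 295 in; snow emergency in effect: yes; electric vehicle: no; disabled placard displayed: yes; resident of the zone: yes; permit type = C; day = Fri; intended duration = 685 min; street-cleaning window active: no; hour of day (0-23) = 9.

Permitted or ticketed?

Ticketed

Atomic conditions:
  resident of the zone: yes → true
  intended duration between 81 min and 527 min: 685 in [81, 527] is false
  meter paid: no → false
  NOT disabled placard displayed: yes → false
  permit type = none: C == none is false
  vehicle length < 164 in: 295 < 164 is false
  commercial vehicle: no → false
  day ∈ {Fri, Thu}: Fri is in the set → true
  day ∈ {Fri, Sun, Thu}: Fri is in the set → true
  snow emergency in effect: yes → true
  NOT street-cleaning window active: no → true
  hour of day (0-23) = 8: 9 == 8 is false
  electric vehicle: no → false
Combine:
[1.1.1.1.2] false OR false = false
[1.1.1.1] true → false = false
[1.1.1.2] false AND false AND false = false
[1.1.1.3.2] true AND true = true
[1.1.1.3] false OR true = true
[1.1.1] false OR false OR true = true
[1.1] NOT true = false
[1.2.1.1.1] true AND true = true
[1.2.1.1.2] false OR false = false
[1.2.1.1] true → false = false
[1.2.1.2.1] NOT false = true
[1.2.1.2] NOT true = false
[1.2.1] false OR false = false
[1.2] NOT false = true
[1] false OR true = true
[root] NOT true = false
Overall: false → ticketed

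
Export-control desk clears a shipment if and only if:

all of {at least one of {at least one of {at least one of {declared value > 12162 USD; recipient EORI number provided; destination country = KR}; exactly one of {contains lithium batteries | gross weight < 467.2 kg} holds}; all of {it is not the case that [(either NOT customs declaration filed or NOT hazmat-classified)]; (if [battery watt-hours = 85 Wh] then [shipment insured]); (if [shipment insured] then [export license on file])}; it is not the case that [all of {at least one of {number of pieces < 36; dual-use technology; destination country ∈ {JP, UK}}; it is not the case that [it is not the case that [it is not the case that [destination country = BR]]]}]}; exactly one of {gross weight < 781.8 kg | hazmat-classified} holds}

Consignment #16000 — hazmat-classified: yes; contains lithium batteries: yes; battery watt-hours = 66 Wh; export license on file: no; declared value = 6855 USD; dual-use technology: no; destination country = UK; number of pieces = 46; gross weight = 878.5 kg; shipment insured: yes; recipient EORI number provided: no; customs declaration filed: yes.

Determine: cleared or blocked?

Atomic conditions:
  declared value > 12162 USD: 6855 > 12162 is false
  recipient EORI number provided: no → false
  destination country = KR: UK == KR is false
  contains lithium batteries: yes → true
  gross weight < 467.2 kg: 878.5 < 467.2 is false
  NOT customs declaration filed: yes → false
  NOT hazmat-classified: yes → false
  battery watt-hours = 85 Wh: 66 == 85 is false
  shipment insured: yes → true
  export license on file: no → false
  number of pieces < 36: 46 < 36 is false
  dual-use technology: no → false
  destination country ∈ {JP, UK}: UK is in the set → true
  destination country = BR: UK == BR is false
  gross weight < 781.8 kg: 878.5 < 781.8 is false
  hazmat-classified: yes → true
Combine:
[1.1.1] false OR false OR false = false
[1.1.2] exactly-one(true, false) = true
[1.1] false OR true = true
[1.2.1.1] false OR false = false
[1.2.1] NOT false = true
[1.2.2] false → true (antecedent false ⇒ implication holds) = true
[1.2.3] true → false = false
[1.2] true AND true AND false = false
[1.3.1.1] false OR false OR true = true
[1.3.1.2.1.1] NOT false = true
[1.3.1.2.1] NOT true = false
[1.3.1.2] NOT false = true
[1.3.1] true AND true = true
[1.3] NOT true = false
[1] true OR false OR false = true
[2] exactly-one(false, true) = true
[root] true AND true = true
Overall: true → cleared

Cleared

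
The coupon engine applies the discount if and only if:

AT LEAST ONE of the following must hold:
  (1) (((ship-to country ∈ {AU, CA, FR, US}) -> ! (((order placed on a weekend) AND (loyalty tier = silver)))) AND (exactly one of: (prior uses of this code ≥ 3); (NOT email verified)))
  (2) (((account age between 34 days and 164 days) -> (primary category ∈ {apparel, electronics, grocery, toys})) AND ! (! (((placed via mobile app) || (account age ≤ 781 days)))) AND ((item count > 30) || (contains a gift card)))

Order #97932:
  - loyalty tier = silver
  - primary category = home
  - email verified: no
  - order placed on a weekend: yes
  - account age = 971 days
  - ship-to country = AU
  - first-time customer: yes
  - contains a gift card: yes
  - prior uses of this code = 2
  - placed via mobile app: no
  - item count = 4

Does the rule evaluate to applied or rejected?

Atomic conditions:
  ship-to country ∈ {AU, CA, FR, US}: AU is in the set → true
  order placed on a weekend: yes → true
  loyalty tier = silver: silver == silver is true
  prior uses of this code ≥ 3: 2 ≥ 3 is false
  NOT email verified: no → true
  account age between 34 days and 164 days: 971 in [34, 164] is false
  primary category ∈ {apparel, electronics, grocery, toys}: home is not in the set → false
  placed via mobile app: no → false
  account age ≤ 781 days: 971 ≤ 781 is false
  item count > 30: 4 > 30 is false
  contains a gift card: yes → true
Combine:
[1.1.2.1] true AND true = true
[1.1.2] NOT true = false
[1.1] true → false = false
[1.2] exactly-one(false, true) = true
[1] false AND true = false
[2.1] false → false (antecedent false ⇒ implication holds) = true
[2.2.1.1] false OR false = false
[2.2.1] NOT false = true
[2.2] NOT true = false
[2.3] false OR true = true
[2] true AND false AND true = false
[root] false OR false = false
Overall: false → rejected

Rejected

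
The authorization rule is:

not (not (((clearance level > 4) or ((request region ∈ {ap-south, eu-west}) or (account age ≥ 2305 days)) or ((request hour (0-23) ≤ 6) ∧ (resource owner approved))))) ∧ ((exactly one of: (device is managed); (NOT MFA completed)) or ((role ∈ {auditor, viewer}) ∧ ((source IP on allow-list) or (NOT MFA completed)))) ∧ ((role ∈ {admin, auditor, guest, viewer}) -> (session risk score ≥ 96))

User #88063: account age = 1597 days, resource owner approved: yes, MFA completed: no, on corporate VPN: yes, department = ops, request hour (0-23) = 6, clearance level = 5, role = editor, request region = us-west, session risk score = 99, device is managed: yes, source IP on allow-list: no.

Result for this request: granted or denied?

Atomic conditions:
  clearance level > 4: 5 > 4 is true
  request region ∈ {ap-south, eu-west}: us-west is not in the set → false
  account age ≥ 2305 days: 1597 ≥ 2305 is false
  request hour (0-23) ≤ 6: 6 ≤ 6 is true
  resource owner approved: yes → true
  device is managed: yes → true
  NOT MFA completed: no → true
  role ∈ {auditor, viewer}: editor is not in the set → false
  source IP on allow-list: no → false
  role ∈ {admin, auditor, guest, viewer}: editor is not in the set → false
  session risk score ≥ 96: 99 ≥ 96 is true
Combine:
[1.1.1.2] false OR false = false
[1.1.1.3] true AND true = true
[1.1.1] true OR false OR true = true
[1.1] NOT true = false
[1] NOT false = true
[2.1] exactly-one(true, true) = false
[2.2.2] false OR true = true
[2.2] false AND true = false
[2] false OR false = false
[3] false → true (antecedent false ⇒ implication holds) = true
[root] true AND false AND true = false
Overall: false → denied

Denied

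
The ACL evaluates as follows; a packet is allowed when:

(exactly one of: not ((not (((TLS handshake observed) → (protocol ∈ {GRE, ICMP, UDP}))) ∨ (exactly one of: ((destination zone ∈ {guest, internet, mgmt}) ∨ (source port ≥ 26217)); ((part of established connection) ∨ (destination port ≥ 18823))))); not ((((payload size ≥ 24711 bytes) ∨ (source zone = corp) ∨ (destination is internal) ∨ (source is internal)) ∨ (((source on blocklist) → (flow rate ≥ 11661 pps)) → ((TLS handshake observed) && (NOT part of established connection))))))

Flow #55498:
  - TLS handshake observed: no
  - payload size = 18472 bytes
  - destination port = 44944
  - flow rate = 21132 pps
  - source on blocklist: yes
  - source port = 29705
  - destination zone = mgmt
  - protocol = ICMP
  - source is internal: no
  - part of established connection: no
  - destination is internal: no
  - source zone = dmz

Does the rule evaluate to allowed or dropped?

Atomic conditions:
  TLS handshake observed: no → false
  protocol ∈ {GRE, ICMP, UDP}: ICMP is in the set → true
  destination zone ∈ {guest, internet, mgmt}: mgmt is in the set → true
  source port ≥ 26217: 29705 ≥ 26217 is true
  part of established connection: no → false
  destination port ≥ 18823: 44944 ≥ 18823 is true
  payload size ≥ 24711 bytes: 18472 ≥ 24711 is false
  source zone = corp: dmz == corp is false
  destination is internal: no → false
  source is internal: no → false
  source on blocklist: yes → true
  flow rate ≥ 11661 pps: 21132 ≥ 11661 is true
  NOT part of established connection: no → true
Combine:
[1.1.1.1] false → true (antecedent false ⇒ implication holds) = true
[1.1.1] NOT true = false
[1.1.2.1] true OR true = true
[1.1.2.2] false OR true = true
[1.1.2] exactly-one(true, true) = false
[1.1] false OR false = false
[1] NOT false = true
[2.1.1] false OR false OR false OR false = false
[2.1.2.1] true → true = true
[2.1.2.2] false AND true = false
[2.1.2] true → false = false
[2.1] false OR false = false
[2] NOT false = true
[root] exactly-one(true, true) = false
Overall: false → dropped

Dropped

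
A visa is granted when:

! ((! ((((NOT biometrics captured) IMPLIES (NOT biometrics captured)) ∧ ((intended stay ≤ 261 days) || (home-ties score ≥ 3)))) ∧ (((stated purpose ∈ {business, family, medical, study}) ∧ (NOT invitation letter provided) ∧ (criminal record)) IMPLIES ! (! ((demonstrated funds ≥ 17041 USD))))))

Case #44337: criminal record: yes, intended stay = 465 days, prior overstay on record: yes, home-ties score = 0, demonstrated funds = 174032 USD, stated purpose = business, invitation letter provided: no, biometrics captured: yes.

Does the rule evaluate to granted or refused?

Atomic conditions:
  NOT biometrics captured: yes → false
  intended stay ≤ 261 days: 465 ≤ 261 is false
  home-ties score ≥ 3: 0 ≥ 3 is false
  stated purpose ∈ {business, family, medical, study}: business is in the set → true
  NOT invitation letter provided: no → true
  criminal record: yes → true
  demonstrated funds ≥ 17041 USD: 174032 ≥ 17041 is true
Combine:
[1.1.1.1] false → false (antecedent false ⇒ implication holds) = true
[1.1.1.2] false OR false = false
[1.1.1] true AND false = false
[1.1] NOT false = true
[1.2.1] true AND true AND true = true
[1.2.2.1] NOT true = false
[1.2.2] NOT false = true
[1.2] true → true = true
[1] true AND true = true
[root] NOT true = false
Overall: false → refused

Refused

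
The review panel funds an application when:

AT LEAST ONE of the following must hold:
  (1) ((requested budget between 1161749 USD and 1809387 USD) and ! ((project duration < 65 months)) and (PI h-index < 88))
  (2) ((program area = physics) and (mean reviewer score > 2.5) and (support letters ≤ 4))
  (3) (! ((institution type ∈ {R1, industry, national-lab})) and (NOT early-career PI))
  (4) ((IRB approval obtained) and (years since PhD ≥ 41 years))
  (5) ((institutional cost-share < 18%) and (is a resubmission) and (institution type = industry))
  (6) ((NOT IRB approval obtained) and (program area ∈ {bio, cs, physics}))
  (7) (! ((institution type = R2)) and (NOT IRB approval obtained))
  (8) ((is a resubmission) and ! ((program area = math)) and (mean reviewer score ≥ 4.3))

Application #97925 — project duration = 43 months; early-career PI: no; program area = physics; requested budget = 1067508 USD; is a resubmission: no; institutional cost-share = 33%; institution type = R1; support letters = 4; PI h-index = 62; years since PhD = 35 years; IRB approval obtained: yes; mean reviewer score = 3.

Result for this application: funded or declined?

Funded

Atomic conditions:
  requested budget between 1161749 USD and 1809387 USD: 1067508 in [1161749, 1809387] is false
  project duration < 65 months: 43 < 65 is true
  PI h-index < 88: 62 < 88 is true
  program area = physics: physics == physics is true
  mean reviewer score > 2.5: 3 > 2.5 is true
  support letters ≤ 4: 4 ≤ 4 is true
  institution type ∈ {R1, industry, national-lab}: R1 is in the set → true
  NOT early-career PI: no → true
  IRB approval obtained: yes → true
  years since PhD ≥ 41 years: 35 ≥ 41 is false
  institutional cost-share < 18%: 33 < 18 is false
  is a resubmission: no → false
  institution type = industry: R1 == industry is false
  NOT IRB approval obtained: yes → false
  program area ∈ {bio, cs, physics}: physics is in the set → true
  institution type = R2: R1 == R2 is false
  program area = math: physics == math is false
  mean reviewer score ≥ 4.3: 3 ≥ 4.3 is false
Combine:
[1.2] NOT true = false
[1] false AND false AND true = false
[2] true AND true AND true = true
[3.1] NOT true = false
[3] false AND true = false
[4] true AND false = false
[5] false AND false AND false = false
[6] false AND true = false
[7.1] NOT false = true
[7] true AND false = false
[8.2] NOT false = true
[8] false AND true AND false = false
[root] false OR true OR false OR false OR false OR false OR false OR false = true
Overall: true → funded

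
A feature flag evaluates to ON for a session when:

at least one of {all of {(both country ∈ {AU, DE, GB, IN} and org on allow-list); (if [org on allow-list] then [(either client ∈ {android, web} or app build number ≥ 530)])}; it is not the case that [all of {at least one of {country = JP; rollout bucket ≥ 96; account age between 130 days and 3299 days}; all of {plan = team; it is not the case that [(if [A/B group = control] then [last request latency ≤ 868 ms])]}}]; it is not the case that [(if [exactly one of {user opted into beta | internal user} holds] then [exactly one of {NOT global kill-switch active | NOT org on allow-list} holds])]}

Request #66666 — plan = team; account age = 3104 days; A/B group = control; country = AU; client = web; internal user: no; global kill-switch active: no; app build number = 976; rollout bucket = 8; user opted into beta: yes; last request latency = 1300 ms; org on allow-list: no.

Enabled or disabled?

Enabled

Atomic conditions:
  country ∈ {AU, DE, GB, IN}: AU is in the set → true
  org on allow-list: no → false
  client ∈ {android, web}: web is in the set → true
  app build number ≥ 530: 976 ≥ 530 is true
  country = JP: AU == JP is false
  rollout bucket ≥ 96: 8 ≥ 96 is false
  account age between 130 days and 3299 days: 3104 in [130, 3299] is true
  plan = team: team == team is true
  A/B group = control: control == control is true
  last request latency ≤ 868 ms: 1300 ≤ 868 is false
  user opted into beta: yes → true
  internal user: no → false
  NOT global kill-switch active: no → true
  NOT org on allow-list: no → true
Combine:
[1.1] true AND false = false
[1.2.2] true OR true = true
[1.2] false → true (antecedent false ⇒ implication holds) = true
[1] false AND true = false
[2.1.1] false OR false OR true = true
[2.1.2.2.1] true → false = false
[2.1.2.2] NOT false = true
[2.1.2] true AND true = true
[2.1] true AND true = true
[2] NOT true = false
[3.1.1] exactly-one(true, false) = true
[3.1.2] exactly-one(true, true) = false
[3.1] true → false = false
[3] NOT false = true
[root] false OR false OR true = true
Overall: true → enabled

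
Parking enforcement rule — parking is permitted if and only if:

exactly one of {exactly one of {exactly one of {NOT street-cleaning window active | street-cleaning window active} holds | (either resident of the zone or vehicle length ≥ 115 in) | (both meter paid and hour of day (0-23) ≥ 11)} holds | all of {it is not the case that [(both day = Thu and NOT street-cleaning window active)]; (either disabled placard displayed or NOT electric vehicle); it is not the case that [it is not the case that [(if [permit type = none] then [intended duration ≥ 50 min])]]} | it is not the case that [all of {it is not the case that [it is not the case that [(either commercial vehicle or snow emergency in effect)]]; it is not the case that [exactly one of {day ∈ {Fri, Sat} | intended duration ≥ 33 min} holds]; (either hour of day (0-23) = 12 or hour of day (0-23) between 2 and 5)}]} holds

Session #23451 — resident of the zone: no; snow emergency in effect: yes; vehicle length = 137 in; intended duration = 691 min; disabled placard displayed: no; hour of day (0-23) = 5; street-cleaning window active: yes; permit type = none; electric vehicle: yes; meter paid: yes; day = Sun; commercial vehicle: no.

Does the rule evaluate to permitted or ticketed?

Atomic conditions:
  NOT street-cleaning window active: yes → false
  street-cleaning window active: yes → true
  resident of the zone: no → false
  vehicle length ≥ 115 in: 137 ≥ 115 is true
  meter paid: yes → true
  hour of day (0-23) ≥ 11: 5 ≥ 11 is false
  day = Thu: Sun == Thu is false
  disabled placard displayed: no → false
  NOT electric vehicle: yes → false
  permit type = none: none == none is true
  intended duration ≥ 50 min: 691 ≥ 50 is true
  commercial vehicle: no → false
  snow emergency in effect: yes → true
  day ∈ {Fri, Sat}: Sun is not in the set → false
  intended duration ≥ 33 min: 691 ≥ 33 is true
  hour of day (0-23) = 12: 5 == 12 is false
  hour of day (0-23) between 2 and 5: 5 in [2, 5] is true
Combine:
[1.1] exactly-one(false, true) = true
[1.2] false OR true = true
[1.3] true AND false = false
[1] exactly-one(true, true, false) = false
[2.1.1] false AND false = false
[2.1] NOT false = true
[2.2] false OR false = false
[2.3.1.1] true → true = true
[2.3.1] NOT true = false
[2.3] NOT false = true
[2] true AND false AND true = false
[3.1.1.1.1] false OR true = true
[3.1.1.1] NOT true = false
[3.1.1] NOT false = true
[3.1.2.1] exactly-one(false, true) = true
[3.1.2] NOT true = false
[3.1.3] false OR true = true
[3.1] true AND false AND true = false
[3] NOT false = true
[root] exactly-one(false, false, true) = true
Overall: true → permitted

Permitted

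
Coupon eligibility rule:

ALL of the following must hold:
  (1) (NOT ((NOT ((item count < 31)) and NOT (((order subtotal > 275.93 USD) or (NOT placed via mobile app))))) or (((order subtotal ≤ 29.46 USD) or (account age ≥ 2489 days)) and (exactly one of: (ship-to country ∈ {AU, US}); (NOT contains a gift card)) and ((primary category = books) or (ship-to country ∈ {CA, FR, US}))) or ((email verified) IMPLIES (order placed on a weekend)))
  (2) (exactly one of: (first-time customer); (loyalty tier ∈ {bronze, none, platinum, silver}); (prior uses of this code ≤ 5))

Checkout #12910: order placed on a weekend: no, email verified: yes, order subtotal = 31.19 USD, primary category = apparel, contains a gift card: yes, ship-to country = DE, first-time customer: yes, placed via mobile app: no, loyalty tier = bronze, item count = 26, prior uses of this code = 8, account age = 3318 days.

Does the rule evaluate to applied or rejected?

Rejected

Atomic conditions:
  item count < 31: 26 < 31 is true
  order subtotal > 275.93 USD: 31.19 > 275.93 is false
  NOT placed via mobile app: no → true
  order subtotal ≤ 29.46 USD: 31.19 ≤ 29.46 is false
  account age ≥ 2489 days: 3318 ≥ 2489 is true
  ship-to country ∈ {AU, US}: DE is not in the set → false
  NOT contains a gift card: yes → false
  primary category = books: apparel == books is false
  ship-to country ∈ {CA, FR, US}: DE is not in the set → false
  email verified: yes → true
  order placed on a weekend: no → false
  first-time customer: yes → true
  loyalty tier ∈ {bronze, none, platinum, silver}: bronze is in the set → true
  prior uses of this code ≤ 5: 8 ≤ 5 is false
Combine:
[1.1.1.1] NOT true = false
[1.1.1.2.1] false OR true = true
[1.1.1.2] NOT true = false
[1.1.1] false AND false = false
[1.1] NOT false = true
[1.2.1] false OR true = true
[1.2.2] exactly-one(false, false) = false
[1.2.3] false OR false = false
[1.2] true AND false AND false = false
[1.3] true → false = false
[1] true OR false OR false = true
[2] exactly-one(true, true, false) = false
[root] true AND false = false
Overall: false → rejected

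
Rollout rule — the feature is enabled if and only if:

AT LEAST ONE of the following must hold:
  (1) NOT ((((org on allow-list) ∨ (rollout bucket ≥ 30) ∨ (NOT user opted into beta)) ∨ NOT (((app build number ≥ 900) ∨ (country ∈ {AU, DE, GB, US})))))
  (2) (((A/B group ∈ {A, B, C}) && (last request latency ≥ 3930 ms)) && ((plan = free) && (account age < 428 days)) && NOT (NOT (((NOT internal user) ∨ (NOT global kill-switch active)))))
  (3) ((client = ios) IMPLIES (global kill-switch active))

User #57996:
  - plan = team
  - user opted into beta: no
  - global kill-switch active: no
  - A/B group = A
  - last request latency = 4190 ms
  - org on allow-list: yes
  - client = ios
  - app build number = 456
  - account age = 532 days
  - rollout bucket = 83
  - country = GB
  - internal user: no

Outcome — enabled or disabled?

Disabled

Atomic conditions:
  org on allow-list: yes → true
  rollout bucket ≥ 30: 83 ≥ 30 is true
  NOT user opted into beta: no → true
  app build number ≥ 900: 456 ≥ 900 is false
  country ∈ {AU, DE, GB, US}: GB is in the set → true
  A/B group ∈ {A, B, C}: A is in the set → true
  last request latency ≥ 3930 ms: 4190 ≥ 3930 is true
  plan = free: team == free is false
  account age < 428 days: 532 < 428 is false
  NOT internal user: no → true
  NOT global kill-switch active: no → true
  client = ios: ios == ios is true
  global kill-switch active: no → false
Combine:
[1.1.1] true OR true OR true = true
[1.1.2.1] false OR true = true
[1.1.2] NOT true = false
[1.1] true OR false = true
[1] NOT true = false
[2.1] true AND true = true
[2.2] false AND false = false
[2.3.1.1] true OR true = true
[2.3.1] NOT true = false
[2.3] NOT false = true
[2] true AND false AND true = false
[3] true → false = false
[root] false OR false OR false = false
Overall: false → disabled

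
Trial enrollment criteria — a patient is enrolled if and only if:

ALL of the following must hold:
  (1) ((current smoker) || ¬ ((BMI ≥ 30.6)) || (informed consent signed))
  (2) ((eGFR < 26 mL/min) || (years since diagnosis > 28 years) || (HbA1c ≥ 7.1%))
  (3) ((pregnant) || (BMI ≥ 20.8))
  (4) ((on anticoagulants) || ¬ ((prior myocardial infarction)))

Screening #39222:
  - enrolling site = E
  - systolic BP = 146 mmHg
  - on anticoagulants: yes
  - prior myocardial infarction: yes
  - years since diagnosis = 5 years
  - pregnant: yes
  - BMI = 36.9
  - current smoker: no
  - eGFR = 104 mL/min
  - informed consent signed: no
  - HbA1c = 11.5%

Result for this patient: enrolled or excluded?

Excluded

Atomic conditions:
  current smoker: no → false
  BMI ≥ 30.6: 36.9 ≥ 30.6 is true
  informed consent signed: no → false
  eGFR < 26 mL/min: 104 < 26 is false
  years since diagnosis > 28 years: 5 > 28 is false
  HbA1c ≥ 7.1%: 11.5 ≥ 7.1 is true
  pregnant: yes → true
  BMI ≥ 20.8: 36.9 ≥ 20.8 is true
  on anticoagulants: yes → true
  prior myocardial infarction: yes → true
Combine:
[1.2] NOT true = false
[1] false OR false OR false = false
[2] false OR false OR true = true
[3] true OR true = true
[4.2] NOT true = false
[4] true OR false = true
[root] false AND true AND true AND true = false
Overall: false → excluded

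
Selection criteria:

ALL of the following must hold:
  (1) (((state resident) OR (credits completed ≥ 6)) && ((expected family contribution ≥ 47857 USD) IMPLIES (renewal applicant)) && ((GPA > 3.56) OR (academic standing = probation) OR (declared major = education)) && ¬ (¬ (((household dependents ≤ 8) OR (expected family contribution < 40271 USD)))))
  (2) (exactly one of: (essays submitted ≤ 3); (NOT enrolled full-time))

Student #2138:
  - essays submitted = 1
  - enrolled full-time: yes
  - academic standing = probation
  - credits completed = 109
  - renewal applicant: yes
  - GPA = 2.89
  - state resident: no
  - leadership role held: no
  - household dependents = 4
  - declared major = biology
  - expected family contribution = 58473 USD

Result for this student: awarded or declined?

Awarded

Atomic conditions:
  state resident: no → false
  credits completed ≥ 6: 109 ≥ 6 is true
  expected family contribution ≥ 47857 USD: 58473 ≥ 47857 is true
  renewal applicant: yes → true
  GPA > 3.56: 2.89 > 3.56 is false
  academic standing = probation: probation == probation is true
  declared major = education: biology == education is false
  household dependents ≤ 8: 4 ≤ 8 is true
  expected family contribution < 40271 USD: 58473 < 40271 is false
  essays submitted ≤ 3: 1 ≤ 3 is true
  NOT enrolled full-time: yes → false
Combine:
[1.1] false OR true = true
[1.2] true → true = true
[1.3] false OR true OR false = true
[1.4.1.1] true OR false = true
[1.4.1] NOT true = false
[1.4] NOT false = true
[1] true AND true AND true AND true = true
[2] exactly-one(true, false) = true
[root] true AND true = true
Overall: true → awarded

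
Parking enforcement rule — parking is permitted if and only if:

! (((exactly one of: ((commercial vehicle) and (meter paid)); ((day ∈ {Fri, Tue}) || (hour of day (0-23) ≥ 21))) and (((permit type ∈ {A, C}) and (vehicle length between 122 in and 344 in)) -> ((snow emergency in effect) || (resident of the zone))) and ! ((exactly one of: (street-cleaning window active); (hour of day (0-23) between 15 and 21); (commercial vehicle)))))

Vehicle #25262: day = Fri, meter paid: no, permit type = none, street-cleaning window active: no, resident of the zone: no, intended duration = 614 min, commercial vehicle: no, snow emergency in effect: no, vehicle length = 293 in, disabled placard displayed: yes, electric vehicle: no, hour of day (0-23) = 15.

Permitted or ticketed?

Permitted

Atomic conditions:
  commercial vehicle: no → false
  meter paid: no → false
  day ∈ {Fri, Tue}: Fri is in the set → true
  hour of day (0-23) ≥ 21: 15 ≥ 21 is false
  permit type ∈ {A, C}: none is not in the set → false
  vehicle length between 122 in and 344 in: 293 in [122, 344] is true
  snow emergency in effect: no → false
  resident of the zone: no → false
  street-cleaning window active: no → false
  hour of day (0-23) between 15 and 21: 15 in [15, 21] is true
Combine:
[1.1.1] false AND false = false
[1.1.2] true OR false = true
[1.1] exactly-one(false, true) = true
[1.2.1] false AND true = false
[1.2.2] false OR false = false
[1.2] false → false (antecedent false ⇒ implication holds) = true
[1.3.1] exactly-one(false, true, false) = true
[1.3] NOT true = false
[1] true AND true AND false = false
[root] NOT false = true
Overall: true → permitted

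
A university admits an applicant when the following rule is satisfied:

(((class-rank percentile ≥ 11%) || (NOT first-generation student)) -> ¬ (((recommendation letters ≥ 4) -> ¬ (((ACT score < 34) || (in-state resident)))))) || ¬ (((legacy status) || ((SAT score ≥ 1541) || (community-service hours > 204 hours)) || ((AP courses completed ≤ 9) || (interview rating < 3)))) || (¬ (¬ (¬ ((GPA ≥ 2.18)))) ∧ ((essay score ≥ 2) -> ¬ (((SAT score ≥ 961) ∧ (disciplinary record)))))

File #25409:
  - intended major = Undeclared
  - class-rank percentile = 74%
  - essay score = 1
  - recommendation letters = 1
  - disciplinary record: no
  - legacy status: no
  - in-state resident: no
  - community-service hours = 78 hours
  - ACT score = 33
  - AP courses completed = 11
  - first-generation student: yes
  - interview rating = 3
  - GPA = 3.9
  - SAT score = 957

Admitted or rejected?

Atomic conditions:
  class-rank percentile ≥ 11%: 74 ≥ 11 is true
  NOT first-generation student: yes → false
  recommendation letters ≥ 4: 1 ≥ 4 is false
  ACT score < 34: 33 < 34 is true
  in-state resident: no → false
  legacy status: no → false
  SAT score ≥ 1541: 957 ≥ 1541 is false
  community-service hours > 204 hours: 78 > 204 is false
  AP courses completed ≤ 9: 11 ≤ 9 is false
  interview rating < 3: 3 < 3 is false
  GPA ≥ 2.18: 3.9 ≥ 2.18 is true
  essay score ≥ 2: 1 ≥ 2 is false
  SAT score ≥ 961: 957 ≥ 961 is false
  disciplinary record: no → false
Combine:
[1.1] true OR false = true
[1.2.1.2.1] true OR false = true
[1.2.1.2] NOT true = false
[1.2.1] false → false (antecedent false ⇒ implication holds) = true
[1.2] NOT true = false
[1] true → false = false
[2.1.2] false OR false = false
[2.1.3] false OR false = false
[2.1] false OR false OR false = false
[2] NOT false = true
[3.1.1.1] NOT true = false
[3.1.1] NOT false = true
[3.1] NOT true = false
[3.2.2.1] false AND false = false
[3.2.2] NOT false = true
[3.2] false → true (antecedent false ⇒ implication holds) = true
[3] false AND true = false
[root] false OR true OR false = true
Overall: true → admitted

Admitted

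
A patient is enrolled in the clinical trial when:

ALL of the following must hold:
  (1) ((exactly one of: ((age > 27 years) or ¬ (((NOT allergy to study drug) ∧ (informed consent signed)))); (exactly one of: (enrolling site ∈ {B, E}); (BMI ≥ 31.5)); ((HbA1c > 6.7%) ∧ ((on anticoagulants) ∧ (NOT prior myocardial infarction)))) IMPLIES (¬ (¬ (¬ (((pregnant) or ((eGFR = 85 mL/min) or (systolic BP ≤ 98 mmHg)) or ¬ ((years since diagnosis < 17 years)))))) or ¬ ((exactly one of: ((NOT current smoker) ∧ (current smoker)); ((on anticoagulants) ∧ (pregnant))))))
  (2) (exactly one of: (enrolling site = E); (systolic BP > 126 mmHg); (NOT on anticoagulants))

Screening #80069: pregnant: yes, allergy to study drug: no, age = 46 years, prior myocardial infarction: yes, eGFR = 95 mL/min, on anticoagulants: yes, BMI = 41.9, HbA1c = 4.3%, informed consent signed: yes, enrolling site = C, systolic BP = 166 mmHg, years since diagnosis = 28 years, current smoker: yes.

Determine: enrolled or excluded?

Enrolled

Atomic conditions:
  age > 27 years: 46 > 27 is true
  NOT allergy to study drug: no → true
  informed consent signed: yes → true
  enrolling site ∈ {B, E}: C is not in the set → false
  BMI ≥ 31.5: 41.9 ≥ 31.5 is true
  HbA1c > 6.7%: 4.3 > 6.7 is false
  on anticoagulants: yes → true
  NOT prior myocardial infarction: yes → false
  pregnant: yes → true
  eGFR = 85 mL/min: 95 == 85 is false
  systolic BP ≤ 98 mmHg: 166 ≤ 98 is false
  years since diagnosis < 17 years: 28 < 17 is false
  NOT current smoker: yes → false
  current smoker: yes → true
  enrolling site = E: C == E is false
  systolic BP > 126 mmHg: 166 > 126 is true
  NOT on anticoagulants: yes → false
Combine:
[1.1.1.2.1] true AND true = true
[1.1.1.2] NOT true = false
[1.1.1] true OR false = true
[1.1.2] exactly-one(false, true) = true
[1.1.3.2] true AND false = false
[1.1.3] false AND false = false
[1.1] exactly-one(true, true, false) = false
[1.2.1.1.1.1.2] false OR false = false
[1.2.1.1.1.1.3] NOT false = true
[1.2.1.1.1.1] true OR false OR true = true
[1.2.1.1.1] NOT true = false
[1.2.1.1] NOT false = true
[1.2.1] NOT true = false
[1.2.2.1.1] false AND true = false
[1.2.2.1.2] true AND true = true
[1.2.2.1] exactly-one(false, true) = true
[1.2.2] NOT true = false
[1.2] false OR false = false
[1] false → false (antecedent false ⇒ implication holds) = true
[2] exactly-one(false, true, false) = true
[root] true AND true = true
Overall: true → enrolled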